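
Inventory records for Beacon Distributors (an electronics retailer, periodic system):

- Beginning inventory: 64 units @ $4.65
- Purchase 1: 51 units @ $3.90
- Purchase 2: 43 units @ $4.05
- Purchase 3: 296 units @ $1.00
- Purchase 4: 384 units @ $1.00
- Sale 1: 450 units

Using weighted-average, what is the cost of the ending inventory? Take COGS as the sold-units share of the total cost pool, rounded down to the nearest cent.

Sale 1, sell 450: 450/838 × $1,350.65 → $725.28
Ending inventory (cost pool remaining) = $625.37

Ending inventory = $625.37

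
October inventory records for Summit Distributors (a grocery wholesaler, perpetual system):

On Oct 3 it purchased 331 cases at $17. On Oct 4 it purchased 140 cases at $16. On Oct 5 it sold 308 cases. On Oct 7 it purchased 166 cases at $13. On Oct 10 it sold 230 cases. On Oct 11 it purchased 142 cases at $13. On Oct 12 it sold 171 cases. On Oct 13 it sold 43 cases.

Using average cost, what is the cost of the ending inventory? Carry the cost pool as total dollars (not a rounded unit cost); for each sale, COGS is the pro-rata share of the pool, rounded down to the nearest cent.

After Oct 3: 331 on hand, pool $5,627.00 (≈ $17.0000 each)
After Oct 4: 471 on hand, pool $7,867.00 (≈ $16.7028 each)
Oct 5, sell 308: 308/471 × $7,867.00 → $5,144.45
After Oct 7: 329 on hand, pool $4,880.55 (≈ $14.8345 each)
Oct 10, sell 230: 230/329 × $4,880.55 → $3,411.93
After Oct 11: 241 on hand, pool $3,314.62 (≈ $13.7536 each)
Oct 12, sell 171: 171/241 × $3,314.62 → $2,351.86
Oct 13, sell 43: 43/70 × $962.76 → $591.40
Total COGS = $5,144.45 + $3,411.93 + $2,351.86 + $591.40 = $11,499.64
Ending inventory (cost pool remaining) = $371.36

Ending inventory = $371.36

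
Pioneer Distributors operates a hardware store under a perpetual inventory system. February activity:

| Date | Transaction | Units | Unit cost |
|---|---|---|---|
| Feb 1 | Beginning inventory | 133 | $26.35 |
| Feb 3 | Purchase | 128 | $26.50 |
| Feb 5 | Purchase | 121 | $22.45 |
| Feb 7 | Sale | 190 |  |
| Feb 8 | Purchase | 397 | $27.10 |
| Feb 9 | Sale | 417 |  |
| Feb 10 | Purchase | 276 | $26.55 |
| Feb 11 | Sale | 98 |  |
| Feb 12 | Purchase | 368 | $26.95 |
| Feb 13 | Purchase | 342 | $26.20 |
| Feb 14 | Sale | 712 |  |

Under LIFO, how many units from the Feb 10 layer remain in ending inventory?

Feb 7, 190 sold [LIFO — newest first]: 121 @ $22.45 + 69 @ $26.50 = $4,544.95
Feb 9, 417 sold [LIFO — newest first]: 397 @ $27.10 + 20 @ $26.50 = $11,288.70
Feb 11, 98 sold [LIFO — newest first]: 98 @ $26.55 = $2,601.90
Feb 14, 712 sold [LIFO — newest first]: 342 @ $26.20 + 368 @ $26.95 + 2 @ $26.55 = $18,931.10
Total COGS = $4,544.95 + $11,288.70 + $2,601.90 + $18,931.10 = $37,366.65
Ending inventory: 133 @ $26.35 + 39 @ $26.50 + 176 @ $26.55 = $9,210.85

176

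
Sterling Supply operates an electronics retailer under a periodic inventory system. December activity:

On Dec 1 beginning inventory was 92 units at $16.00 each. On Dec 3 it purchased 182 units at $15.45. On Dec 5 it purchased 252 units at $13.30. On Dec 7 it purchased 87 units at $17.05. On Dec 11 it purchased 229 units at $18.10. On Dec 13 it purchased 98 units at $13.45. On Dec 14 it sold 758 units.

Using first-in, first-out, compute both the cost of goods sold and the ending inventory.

Dec 14, 758 sold [FIFO — oldest first]: 92 @ $16.00 + 182 @ $15.45 + 252 @ $13.30 + 87 @ $17.05 + 145 @ $18.10 = $11,743.35
Ending inventory: 84 @ $18.10 + 98 @ $13.45 = $2,838.50

COGS = $11,743.35; ending inventory = $2,838.50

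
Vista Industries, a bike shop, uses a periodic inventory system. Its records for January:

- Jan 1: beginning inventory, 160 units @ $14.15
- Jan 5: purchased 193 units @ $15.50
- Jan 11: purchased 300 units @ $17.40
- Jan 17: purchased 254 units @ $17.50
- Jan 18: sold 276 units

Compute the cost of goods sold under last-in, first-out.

COGS = $4,827.80

Jan 18, 276 sold [LIFO — newest first]: 254 @ $17.50 + 22 @ $17.40 = $4,827.80
Ending inventory: 160 @ $14.15 + 193 @ $15.50 + 278 @ $17.40 = $10,092.70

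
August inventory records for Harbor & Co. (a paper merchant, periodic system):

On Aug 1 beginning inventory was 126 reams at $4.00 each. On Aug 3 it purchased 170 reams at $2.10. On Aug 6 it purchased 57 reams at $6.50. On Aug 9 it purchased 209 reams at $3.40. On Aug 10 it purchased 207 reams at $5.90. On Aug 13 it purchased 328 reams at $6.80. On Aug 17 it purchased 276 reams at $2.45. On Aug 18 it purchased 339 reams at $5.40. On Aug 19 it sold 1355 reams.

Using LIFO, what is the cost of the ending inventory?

Ending inventory = $1,245.10

Aug 19, 1355 sold [LIFO — newest first]: 339 @ $5.40 + 276 @ $2.45 + 328 @ $6.80 + 207 @ $5.90 + 205 @ $3.40 = $6,655.50
Ending inventory: 126 @ $4.00 + 170 @ $2.10 + 57 @ $6.50 + 4 @ $3.40 = $1,245.10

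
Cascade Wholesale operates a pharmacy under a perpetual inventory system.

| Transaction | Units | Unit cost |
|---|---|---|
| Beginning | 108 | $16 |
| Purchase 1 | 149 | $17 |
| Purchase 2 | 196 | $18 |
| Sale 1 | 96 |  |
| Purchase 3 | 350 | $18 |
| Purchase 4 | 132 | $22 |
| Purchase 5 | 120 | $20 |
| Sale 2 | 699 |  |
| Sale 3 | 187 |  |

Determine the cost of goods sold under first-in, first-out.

Sale 1 (96) [FIFO — oldest first]: 96 @ $16 = $1,536
Sale 2 (699) [FIFO — oldest first]: 12 @ $16 + 149 @ $17 + 196 @ $18 + 342 @ $18 = $12,409
Sale 3 (187) [FIFO — oldest first]: 8 @ $18 + 132 @ $22 + 47 @ $20 = $3,988
Total COGS = $1,536 + $12,409 + $3,988 = $17,933
Ending inventory: 73 @ $20 = $1,460
Check: goods available $19,393 = COGS $17,933 + ending $1,460

COGS = $17,933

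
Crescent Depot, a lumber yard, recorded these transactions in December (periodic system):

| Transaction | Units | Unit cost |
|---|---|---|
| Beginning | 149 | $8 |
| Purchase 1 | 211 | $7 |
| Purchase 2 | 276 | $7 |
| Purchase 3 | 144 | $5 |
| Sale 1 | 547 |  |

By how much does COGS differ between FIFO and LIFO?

$437

FIFO COGS: 149 @ $8 + 211 @ $7 + 187 @ $7 = $3,978
LIFO COGS: 144 @ $5 + 276 @ $7 + 127 @ $7 = $3,541
Difference = |$3,978 − $3,541| = $437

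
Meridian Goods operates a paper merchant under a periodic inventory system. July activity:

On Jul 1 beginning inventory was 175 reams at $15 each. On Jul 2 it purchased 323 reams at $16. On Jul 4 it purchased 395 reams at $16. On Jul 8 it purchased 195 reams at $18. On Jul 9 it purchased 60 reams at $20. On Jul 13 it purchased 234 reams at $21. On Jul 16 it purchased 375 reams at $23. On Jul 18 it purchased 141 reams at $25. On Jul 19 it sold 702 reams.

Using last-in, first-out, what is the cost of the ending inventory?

Jul 19, 702 sold [LIFO — newest first]: 141 @ $25 + 375 @ $23 + 186 @ $21 = $16,056
Ending inventory: 175 @ $15 + 323 @ $16 + 395 @ $16 + 195 @ $18 + 60 @ $20 + 48 @ $21 = $19,831

Ending inventory = $19,831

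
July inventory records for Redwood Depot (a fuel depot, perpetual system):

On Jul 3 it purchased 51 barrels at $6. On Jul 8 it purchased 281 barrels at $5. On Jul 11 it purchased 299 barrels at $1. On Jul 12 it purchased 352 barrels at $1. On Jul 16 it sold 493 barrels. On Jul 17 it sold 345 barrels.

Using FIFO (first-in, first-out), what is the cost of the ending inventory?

Jul 16, 493 sold [FIFO — oldest first]: 51 @ $6 + 281 @ $5 + 161 @ $1 = $1,872
Jul 17, 345 sold [FIFO — oldest first]: 138 @ $1 + 207 @ $1 = $345
Total COGS = $1,872 + $345 = $2,217
Ending inventory: 145 @ $1 = $145
Check: goods available $2,362 = COGS $2,217 + ending $145

Ending inventory = $145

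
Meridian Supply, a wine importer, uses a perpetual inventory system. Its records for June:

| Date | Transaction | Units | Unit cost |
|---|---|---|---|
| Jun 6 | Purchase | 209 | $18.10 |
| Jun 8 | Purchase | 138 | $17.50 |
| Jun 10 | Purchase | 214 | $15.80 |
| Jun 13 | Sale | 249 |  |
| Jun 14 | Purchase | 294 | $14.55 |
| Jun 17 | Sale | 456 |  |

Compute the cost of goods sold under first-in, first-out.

COGS = $11,674.30

Jun 13, 249 sold [FIFO — oldest first]: 209 @ $18.10 + 40 @ $17.50 = $4,482.90
Jun 17, 456 sold [FIFO — oldest first]: 98 @ $17.50 + 214 @ $15.80 + 144 @ $14.55 = $7,191.40
Total COGS = $4,482.90 + $7,191.40 = $11,674.30
Ending inventory: 150 @ $14.55 = $2,182.50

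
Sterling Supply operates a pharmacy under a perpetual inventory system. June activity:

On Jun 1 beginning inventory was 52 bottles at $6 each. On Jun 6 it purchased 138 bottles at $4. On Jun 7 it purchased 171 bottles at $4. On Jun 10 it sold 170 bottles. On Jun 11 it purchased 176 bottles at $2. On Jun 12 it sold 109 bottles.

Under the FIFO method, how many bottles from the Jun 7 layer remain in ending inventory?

Jun 10, 170 sold [FIFO — oldest first]: 52 @ $6 + 118 @ $4 = $784
Jun 12, 109 sold [FIFO — oldest first]: 20 @ $4 + 89 @ $4 = $436
Total COGS = $784 + $436 = $1,220
Ending inventory: 82 @ $4 + 176 @ $2 = $680

82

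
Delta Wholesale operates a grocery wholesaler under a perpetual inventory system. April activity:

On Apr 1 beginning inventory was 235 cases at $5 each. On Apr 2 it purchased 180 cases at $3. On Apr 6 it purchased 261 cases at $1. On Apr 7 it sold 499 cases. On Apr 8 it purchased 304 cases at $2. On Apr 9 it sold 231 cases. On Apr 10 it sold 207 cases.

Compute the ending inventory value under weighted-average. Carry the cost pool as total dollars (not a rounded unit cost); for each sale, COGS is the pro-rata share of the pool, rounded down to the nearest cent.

After Apr 1: 235 on hand, pool $1,175.00 (≈ $5.0000 each)
After Apr 2: 415 on hand, pool $1,715.00 (≈ $4.1325 each)
After Apr 6: 676 on hand, pool $1,976.00 (≈ $2.9231 each)
Apr 7, sell 499: 499/676 × $1,976.00 → $1,458.61
After Apr 8: 481 on hand, pool $1,125.39 (≈ $2.3397 each)
Apr 9, sell 231: 231/481 × $1,125.39 → $540.46
Apr 10, sell 207: 207/250 × $584.93 → $484.32
Total COGS = $1,458.61 + $540.46 + $484.32 = $2,483.39
Ending inventory (cost pool remaining) = $100.61
Check: goods available $2,584.00 = COGS $2,483.39 + ending $100.61

Ending inventory = $100.61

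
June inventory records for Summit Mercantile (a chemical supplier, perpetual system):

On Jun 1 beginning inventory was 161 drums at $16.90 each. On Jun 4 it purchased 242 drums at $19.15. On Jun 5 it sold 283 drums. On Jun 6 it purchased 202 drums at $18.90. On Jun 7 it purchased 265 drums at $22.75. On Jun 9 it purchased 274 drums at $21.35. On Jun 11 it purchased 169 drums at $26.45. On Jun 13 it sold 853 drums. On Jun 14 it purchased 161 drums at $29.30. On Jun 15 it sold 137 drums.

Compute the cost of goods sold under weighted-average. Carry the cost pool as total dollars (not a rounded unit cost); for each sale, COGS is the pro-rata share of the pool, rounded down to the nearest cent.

COGS = $27,149.07

After Jun 1: 161 on hand, pool $2,720.90 (≈ $16.9000 each)
After Jun 4: 403 on hand, pool $7,355.20 (≈ $18.2511 each)
Jun 5, sell 283: 283/403 × $7,355.20 → $5,165.06
After Jun 6: 322 on hand, pool $6,007.94 (≈ $18.6582 each)
After Jun 7: 587 on hand, pool $12,036.69 (≈ $20.5054 each)
After Jun 9: 861 on hand, pool $17,886.59 (≈ $20.7742 each)
After Jun 11: 1030 on hand, pool $22,356.64 (≈ $21.7055 each)
Jun 13, sell 853: 853/1030 × $22,356.64 → $18,514.77
After Jun 14: 338 on hand, pool $8,559.17 (≈ $25.3230 each)
Jun 15, sell 137: 137/338 × $8,559.17 → $3,469.24
Total COGS = $5,165.06 + $18,514.77 + $3,469.24 = $27,149.07
Ending inventory (cost pool remaining) = $5,089.93
Check: goods available $32,239.00 = COGS $27,149.07 + ending $5,089.93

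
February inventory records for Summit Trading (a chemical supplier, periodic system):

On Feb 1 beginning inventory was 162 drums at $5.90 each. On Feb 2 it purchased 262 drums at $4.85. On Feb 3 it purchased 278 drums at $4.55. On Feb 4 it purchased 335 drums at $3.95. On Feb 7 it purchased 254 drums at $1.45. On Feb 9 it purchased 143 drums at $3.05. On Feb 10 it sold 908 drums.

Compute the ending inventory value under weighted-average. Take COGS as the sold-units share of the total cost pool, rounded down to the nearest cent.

Ending inventory = $2,061.13

Feb 10, sell 908: 908/1434 × $5,619.10 → $3,557.97
Ending inventory (cost pool remaining) = $2,061.13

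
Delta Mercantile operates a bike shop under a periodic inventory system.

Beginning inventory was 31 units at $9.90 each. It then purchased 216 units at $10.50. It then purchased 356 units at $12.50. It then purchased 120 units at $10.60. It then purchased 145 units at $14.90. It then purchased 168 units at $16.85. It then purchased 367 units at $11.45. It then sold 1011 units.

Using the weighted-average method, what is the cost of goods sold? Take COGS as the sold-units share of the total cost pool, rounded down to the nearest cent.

COGS = $12,603.52

Sale 1, sell 1011: 1011/1403 × $17,490.35 → $12,603.52
Ending inventory (cost pool remaining) = $4,886.83
Check: goods available $17,490.35 = COGS $12,603.52 + ending $4,886.83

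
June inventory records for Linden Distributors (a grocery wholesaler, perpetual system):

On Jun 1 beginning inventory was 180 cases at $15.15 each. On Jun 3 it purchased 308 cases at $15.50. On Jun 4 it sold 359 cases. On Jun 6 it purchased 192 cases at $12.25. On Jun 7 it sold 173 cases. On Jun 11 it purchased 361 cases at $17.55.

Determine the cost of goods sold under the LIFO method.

COGS = $7,665.90

Jun 4, 359 sold [LIFO — newest first]: 308 @ $15.50 + 51 @ $15.15 = $5,546.65
Jun 7, 173 sold [LIFO — newest first]: 173 @ $12.25 = $2,119.25
Total COGS = $5,546.65 + $2,119.25 = $7,665.90
Ending inventory: 129 @ $15.15 + 19 @ $12.25 + 361 @ $17.55 = $8,522.65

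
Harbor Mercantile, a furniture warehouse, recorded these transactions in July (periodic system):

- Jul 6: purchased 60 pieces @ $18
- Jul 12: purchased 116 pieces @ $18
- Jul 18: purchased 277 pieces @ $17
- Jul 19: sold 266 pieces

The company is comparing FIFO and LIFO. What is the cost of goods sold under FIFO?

COGS = $4,698

FIFO COGS: 60 @ $18 + 116 @ $18 + 90 @ $17 = $4,698
LIFO COGS: 266 @ $17 = $4,522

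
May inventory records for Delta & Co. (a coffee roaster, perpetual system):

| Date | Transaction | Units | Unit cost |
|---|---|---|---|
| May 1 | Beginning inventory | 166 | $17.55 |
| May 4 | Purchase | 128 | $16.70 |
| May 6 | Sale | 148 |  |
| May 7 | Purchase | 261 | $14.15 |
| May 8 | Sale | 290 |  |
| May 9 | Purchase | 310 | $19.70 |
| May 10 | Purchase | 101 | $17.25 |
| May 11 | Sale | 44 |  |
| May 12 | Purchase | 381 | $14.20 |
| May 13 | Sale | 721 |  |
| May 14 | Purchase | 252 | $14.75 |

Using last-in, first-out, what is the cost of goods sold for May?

COGS = $19,418.25

May 6, 148 sold [LIFO — newest first]: 128 @ $16.70 + 20 @ $17.55 = $2,488.60
May 8, 290 sold [LIFO — newest first]: 261 @ $14.15 + 29 @ $17.55 = $4,202.10
May 11, 44 sold [LIFO — newest first]: 44 @ $17.25 = $759.00
May 13, 721 sold [LIFO — newest first]: 381 @ $14.20 + 57 @ $17.25 + 283 @ $19.70 = $11,968.55
Total COGS = $2,488.60 + $4,202.10 + $759.00 + $11,968.55 = $19,418.25
Ending inventory: 117 @ $17.55 + 27 @ $19.70 + 252 @ $14.75 = $6,302.25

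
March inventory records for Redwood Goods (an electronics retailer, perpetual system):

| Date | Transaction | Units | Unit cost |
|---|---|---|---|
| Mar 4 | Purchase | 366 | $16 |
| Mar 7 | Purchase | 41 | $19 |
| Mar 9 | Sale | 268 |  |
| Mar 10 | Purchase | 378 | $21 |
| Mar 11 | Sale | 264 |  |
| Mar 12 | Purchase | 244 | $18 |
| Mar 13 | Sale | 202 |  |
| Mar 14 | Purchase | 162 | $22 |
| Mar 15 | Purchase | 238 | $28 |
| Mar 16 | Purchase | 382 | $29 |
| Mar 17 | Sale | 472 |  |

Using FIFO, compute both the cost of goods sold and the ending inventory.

COGS = $22,949; ending inventory = $17,322

Mar 9, 268 sold [FIFO — oldest first]: 268 @ $16 = $4,288
Mar 11, 264 sold [FIFO — oldest first]: 98 @ $16 + 41 @ $19 + 125 @ $21 = $4,972
Mar 13, 202 sold [FIFO — oldest first]: 202 @ $21 = $4,242
Mar 17, 472 sold [FIFO — oldest first]: 51 @ $21 + 244 @ $18 + 162 @ $22 + 15 @ $28 = $9,447
Total COGS = $4,288 + $4,972 + $4,242 + $9,447 = $22,949
Ending inventory: 223 @ $28 + 382 @ $29 = $17,322
Check: goods available $40,271 = COGS $22,949 + ending $17,322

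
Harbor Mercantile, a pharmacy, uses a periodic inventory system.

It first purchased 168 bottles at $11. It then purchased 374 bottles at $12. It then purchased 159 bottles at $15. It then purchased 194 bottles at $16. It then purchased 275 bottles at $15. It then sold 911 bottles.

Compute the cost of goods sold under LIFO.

COGS = $13,010

Sale 1 (911) [LIFO — newest first]: 275 @ $15 + 194 @ $16 + 159 @ $15 + 283 @ $12 = $13,010
Ending inventory: 168 @ $11 + 91 @ $12 = $2,940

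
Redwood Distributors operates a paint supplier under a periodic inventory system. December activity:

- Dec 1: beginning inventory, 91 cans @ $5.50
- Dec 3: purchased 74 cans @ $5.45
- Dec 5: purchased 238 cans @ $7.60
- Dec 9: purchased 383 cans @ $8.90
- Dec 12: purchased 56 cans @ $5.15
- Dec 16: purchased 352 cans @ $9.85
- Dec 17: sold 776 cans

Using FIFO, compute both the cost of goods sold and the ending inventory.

COGS = $6,032.30; ending inventory = $3,844.60

Dec 17, 776 sold [FIFO — oldest first]: 91 @ $5.50 + 74 @ $5.45 + 238 @ $7.60 + 373 @ $8.90 = $6,032.30
Ending inventory: 10 @ $8.90 + 56 @ $5.15 + 352 @ $9.85 = $3,844.60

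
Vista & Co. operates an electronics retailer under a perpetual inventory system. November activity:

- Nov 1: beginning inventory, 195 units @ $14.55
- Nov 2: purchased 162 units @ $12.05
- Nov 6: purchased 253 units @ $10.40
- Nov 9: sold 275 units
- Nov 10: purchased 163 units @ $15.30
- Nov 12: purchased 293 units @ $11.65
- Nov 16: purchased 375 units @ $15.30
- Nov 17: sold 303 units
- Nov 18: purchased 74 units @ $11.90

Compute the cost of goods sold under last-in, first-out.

Nov 9, 275 sold [LIFO — newest first]: 253 @ $10.40 + 22 @ $12.05 = $2,896.30
Nov 17, 303 sold [LIFO — newest first]: 303 @ $15.30 = $4,635.90
Total COGS = $2,896.30 + $4,635.90 = $7,532.20
Ending inventory: 195 @ $14.55 + 140 @ $12.05 + 163 @ $15.30 + 293 @ $11.65 + 72 @ $15.30 + 74 @ $11.90 = $12,413.80

COGS = $7,532.20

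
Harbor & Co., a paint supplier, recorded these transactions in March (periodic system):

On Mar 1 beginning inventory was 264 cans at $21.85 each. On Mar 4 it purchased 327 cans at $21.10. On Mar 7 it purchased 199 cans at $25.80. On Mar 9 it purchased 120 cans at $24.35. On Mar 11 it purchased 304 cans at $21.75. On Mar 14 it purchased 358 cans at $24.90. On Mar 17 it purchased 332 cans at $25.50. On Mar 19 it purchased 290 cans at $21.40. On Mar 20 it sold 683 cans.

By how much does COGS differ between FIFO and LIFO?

FIFO COGS: 264 @ $21.85 + 327 @ $21.10 + 92 @ $25.80 = $15,041.70
LIFO COGS: 290 @ $21.40 + 332 @ $25.50 + 61 @ $24.90 = $16,190.90
Difference = |$15,041.70 − $16,190.90| = $1,149.20

$1,149.20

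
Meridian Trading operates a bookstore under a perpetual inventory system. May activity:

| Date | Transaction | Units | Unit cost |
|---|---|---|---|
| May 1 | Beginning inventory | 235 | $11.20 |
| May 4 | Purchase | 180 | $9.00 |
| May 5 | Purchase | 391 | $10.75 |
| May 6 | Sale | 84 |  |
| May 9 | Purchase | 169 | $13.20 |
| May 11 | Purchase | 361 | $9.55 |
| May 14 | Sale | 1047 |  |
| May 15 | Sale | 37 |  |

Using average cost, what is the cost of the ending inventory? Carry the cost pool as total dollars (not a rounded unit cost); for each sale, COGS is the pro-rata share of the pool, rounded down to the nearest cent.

Ending inventory = $1,778.29

After May 1: 235 on hand, pool $2,632.00 (≈ $11.2000 each)
After May 4: 415 on hand, pool $4,252.00 (≈ $10.2458 each)
After May 5: 806 on hand, pool $8,455.25 (≈ $10.4904 each)
May 6, sell 84: 84/806 × $8,455.25 → $881.19
After May 9: 891 on hand, pool $9,804.86 (≈ $11.0043 each)
After May 11: 1252 on hand, pool $13,252.41 (≈ $10.5850 each)
May 14, sell 1047: 1047/1252 × $13,252.41 → $11,082.48
May 15, sell 37: 37/205 × $2,169.93 → $391.64
Total COGS = $881.19 + $11,082.48 + $391.64 = $12,355.31
Ending inventory (cost pool remaining) = $1,778.29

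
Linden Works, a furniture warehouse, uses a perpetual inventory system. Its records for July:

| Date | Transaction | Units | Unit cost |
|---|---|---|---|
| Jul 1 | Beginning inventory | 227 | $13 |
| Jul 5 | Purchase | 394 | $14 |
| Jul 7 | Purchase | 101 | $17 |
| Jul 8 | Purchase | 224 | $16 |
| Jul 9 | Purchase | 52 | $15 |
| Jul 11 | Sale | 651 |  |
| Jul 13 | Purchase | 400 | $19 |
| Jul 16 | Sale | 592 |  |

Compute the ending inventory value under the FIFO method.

Ending inventory = $2,945

Jul 11, 651 sold [FIFO — oldest first]: 227 @ $13 + 394 @ $14 + 30 @ $17 = $8,977
Jul 16, 592 sold [FIFO — oldest first]: 71 @ $17 + 224 @ $16 + 52 @ $15 + 245 @ $19 = $10,226
Total COGS = $8,977 + $10,226 = $19,203
Ending inventory: 155 @ $19 = $2,945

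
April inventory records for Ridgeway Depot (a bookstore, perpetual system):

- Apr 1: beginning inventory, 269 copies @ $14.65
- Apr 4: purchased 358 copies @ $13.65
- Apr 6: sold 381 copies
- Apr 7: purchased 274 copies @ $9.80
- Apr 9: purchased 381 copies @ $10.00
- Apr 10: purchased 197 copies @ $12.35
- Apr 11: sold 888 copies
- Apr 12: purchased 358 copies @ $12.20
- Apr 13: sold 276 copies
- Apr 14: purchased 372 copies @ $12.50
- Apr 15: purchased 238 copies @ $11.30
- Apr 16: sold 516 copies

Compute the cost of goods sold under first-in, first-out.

Apr 6, 381 sold [FIFO — oldest first]: 269 @ $14.65 + 112 @ $13.65 = $5,469.65
Apr 11, 888 sold [FIFO — oldest first]: 246 @ $13.65 + 274 @ $9.80 + 368 @ $10.00 = $9,723.10
Apr 13, 276 sold [FIFO — oldest first]: 13 @ $10.00 + 197 @ $12.35 + 66 @ $12.20 = $3,368.15
Apr 16, 516 sold [FIFO — oldest first]: 292 @ $12.20 + 224 @ $12.50 = $6,362.40
Total COGS = $5,469.65 + $9,723.10 + $3,368.15 + $6,362.40 = $24,923.30
Ending inventory: 148 @ $12.50 + 238 @ $11.30 = $4,539.40

COGS = $24,923.30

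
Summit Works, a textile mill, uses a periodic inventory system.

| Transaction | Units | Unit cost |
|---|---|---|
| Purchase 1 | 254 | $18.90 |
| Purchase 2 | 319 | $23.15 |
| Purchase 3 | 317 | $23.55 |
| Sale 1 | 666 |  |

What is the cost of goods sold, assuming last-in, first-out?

Sale 1 (666) [LIFO — newest first]: 317 @ $23.55 + 319 @ $23.15 + 30 @ $18.90 = $15,417.20
Ending inventory: 224 @ $18.90 = $4,233.60

COGS = $15,417.20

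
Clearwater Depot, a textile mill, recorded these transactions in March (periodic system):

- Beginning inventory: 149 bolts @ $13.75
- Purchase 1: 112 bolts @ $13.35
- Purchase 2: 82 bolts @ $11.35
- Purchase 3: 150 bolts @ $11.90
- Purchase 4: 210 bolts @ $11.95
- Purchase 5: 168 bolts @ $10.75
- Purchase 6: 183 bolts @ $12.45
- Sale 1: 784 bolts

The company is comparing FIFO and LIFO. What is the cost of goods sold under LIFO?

COGS = $9,207.40

FIFO COGS: 149 @ $13.75 + 112 @ $13.35 + 82 @ $11.35 + 150 @ $11.90 + 210 @ $11.95 + 81 @ $10.75 = $9,639.90
LIFO COGS: 183 @ $12.45 + 168 @ $10.75 + 210 @ $11.95 + 150 @ $11.90 + 73 @ $11.35 = $9,207.40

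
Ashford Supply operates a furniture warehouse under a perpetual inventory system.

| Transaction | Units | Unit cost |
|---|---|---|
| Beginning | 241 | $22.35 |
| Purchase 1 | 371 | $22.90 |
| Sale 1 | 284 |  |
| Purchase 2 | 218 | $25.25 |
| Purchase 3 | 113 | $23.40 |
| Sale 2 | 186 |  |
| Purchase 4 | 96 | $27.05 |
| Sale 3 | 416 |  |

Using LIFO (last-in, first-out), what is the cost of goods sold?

Sale 1 (284) [LIFO — newest first]: 284 @ $22.90 = $6,503.60
Sale 2 (186) [LIFO — newest first]: 113 @ $23.40 + 73 @ $25.25 = $4,487.45
Sale 3 (416) [LIFO — newest first]: 96 @ $27.05 + 145 @ $25.25 + 87 @ $22.90 + 88 @ $22.35 = $10,217.15
Total COGS = $6,503.60 + $4,487.45 + $10,217.15 = $21,208.20
Ending inventory: 153 @ $22.35 = $3,419.55
Check: goods available $24,627.75 = COGS $21,208.20 + ending $3,419.55

COGS = $21,208.20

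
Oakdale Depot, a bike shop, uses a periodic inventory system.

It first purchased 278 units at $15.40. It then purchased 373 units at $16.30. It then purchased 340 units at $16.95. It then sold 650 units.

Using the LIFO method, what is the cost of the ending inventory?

Sale 1 (650) [LIFO — newest first]: 340 @ $16.95 + 310 @ $16.30 = $10,816.00
Ending inventory: 278 @ $15.40 + 63 @ $16.30 = $5,308.10

Ending inventory = $5,308.10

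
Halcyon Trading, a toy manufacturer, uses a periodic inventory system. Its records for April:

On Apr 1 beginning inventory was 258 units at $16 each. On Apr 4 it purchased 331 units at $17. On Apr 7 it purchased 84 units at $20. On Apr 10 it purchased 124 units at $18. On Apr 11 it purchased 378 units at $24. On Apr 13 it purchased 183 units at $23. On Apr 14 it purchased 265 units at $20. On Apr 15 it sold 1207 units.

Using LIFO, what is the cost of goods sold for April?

COGS = $25,434

Apr 15, 1207 sold [LIFO — newest first]: 265 @ $20 + 183 @ $23 + 378 @ $24 + 124 @ $18 + 84 @ $20 + 173 @ $17 = $25,434
Ending inventory: 258 @ $16 + 158 @ $17 = $6,814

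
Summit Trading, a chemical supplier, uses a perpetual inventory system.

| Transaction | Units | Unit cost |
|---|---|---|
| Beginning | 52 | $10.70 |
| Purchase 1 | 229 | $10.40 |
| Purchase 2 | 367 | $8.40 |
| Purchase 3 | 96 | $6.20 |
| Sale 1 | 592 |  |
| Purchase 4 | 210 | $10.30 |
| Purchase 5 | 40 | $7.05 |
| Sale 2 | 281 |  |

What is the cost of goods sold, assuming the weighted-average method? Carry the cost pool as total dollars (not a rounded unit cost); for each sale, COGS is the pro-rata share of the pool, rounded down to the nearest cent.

After Beginning: 52 on hand, pool $556.40 (≈ $10.7000 each)
After Purchase 1: 281 on hand, pool $2,938.00 (≈ $10.4555 each)
After Purchase 2: 648 on hand, pool $6,020.80 (≈ $9.2914 each)
After Purchase 3: 744 on hand, pool $6,616.00 (≈ $8.8925 each)
Sale 1, sell 592: 592/744 × $6,616.00 → $5,264.34
After Purchase 4: 362 on hand, pool $3,514.66 (≈ $9.7090 each)
After Purchase 5: 402 on hand, pool $3,796.66 (≈ $9.4444 each)
Sale 2, sell 281: 281/402 × $3,796.66 → $2,653.88
Total COGS = $5,264.34 + $2,653.88 = $7,918.22
Ending inventory (cost pool remaining) = $1,142.78
Check: goods available $9,061.00 = COGS $7,918.22 + ending $1,142.78

COGS = $7,918.22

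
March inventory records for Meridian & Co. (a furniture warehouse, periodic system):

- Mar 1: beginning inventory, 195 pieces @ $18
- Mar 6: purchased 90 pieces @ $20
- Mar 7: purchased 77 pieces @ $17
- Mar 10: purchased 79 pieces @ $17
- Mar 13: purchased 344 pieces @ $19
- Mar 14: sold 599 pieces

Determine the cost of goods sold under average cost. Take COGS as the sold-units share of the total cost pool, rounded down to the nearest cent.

Mar 14, sell 599: 599/785 × $14,498.00 → $11,062.80
Ending inventory (cost pool remaining) = $3,435.20
Check: goods available $14,498.00 = COGS $11,062.80 + ending $3,435.20

COGS = $11,062.80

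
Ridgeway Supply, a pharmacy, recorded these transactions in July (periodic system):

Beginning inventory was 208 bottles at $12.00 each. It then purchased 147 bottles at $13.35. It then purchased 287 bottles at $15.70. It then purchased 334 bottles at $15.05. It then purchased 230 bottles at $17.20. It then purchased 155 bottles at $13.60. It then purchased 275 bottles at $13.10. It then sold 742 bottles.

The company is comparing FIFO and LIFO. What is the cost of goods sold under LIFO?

FIFO COGS: 208 @ $12.00 + 147 @ $13.35 + 287 @ $15.70 + 100 @ $15.05 = $10,469.35
LIFO COGS: 275 @ $13.10 + 155 @ $13.60 + 230 @ $17.20 + 82 @ $15.05 = $10,900.60

COGS = $10,900.60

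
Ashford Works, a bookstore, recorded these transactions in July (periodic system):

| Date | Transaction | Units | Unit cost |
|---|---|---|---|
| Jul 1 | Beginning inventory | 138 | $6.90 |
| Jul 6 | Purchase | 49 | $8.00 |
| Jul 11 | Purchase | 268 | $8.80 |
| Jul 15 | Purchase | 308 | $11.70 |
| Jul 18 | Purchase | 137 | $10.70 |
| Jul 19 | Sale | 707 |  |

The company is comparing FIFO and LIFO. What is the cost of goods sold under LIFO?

COGS = $7,375.10

FIFO COGS: 138 @ $6.90 + 49 @ $8.00 + 268 @ $8.80 + 252 @ $11.70 = $6,651.00
LIFO COGS: 137 @ $10.70 + 308 @ $11.70 + 262 @ $8.80 = $7,375.10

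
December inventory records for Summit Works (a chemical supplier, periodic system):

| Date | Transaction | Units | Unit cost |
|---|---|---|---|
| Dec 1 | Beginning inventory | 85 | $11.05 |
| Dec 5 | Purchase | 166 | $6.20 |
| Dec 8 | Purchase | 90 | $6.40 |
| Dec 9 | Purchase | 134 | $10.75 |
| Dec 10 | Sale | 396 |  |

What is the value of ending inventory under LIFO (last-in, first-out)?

Ending inventory = $872.95

Dec 10, 396 sold [LIFO — newest first]: 134 @ $10.75 + 90 @ $6.40 + 166 @ $6.20 + 6 @ $11.05 = $3,112.00
Ending inventory: 79 @ $11.05 = $872.95
Check: goods available $3,984.95 = COGS $3,112.00 + ending $872.95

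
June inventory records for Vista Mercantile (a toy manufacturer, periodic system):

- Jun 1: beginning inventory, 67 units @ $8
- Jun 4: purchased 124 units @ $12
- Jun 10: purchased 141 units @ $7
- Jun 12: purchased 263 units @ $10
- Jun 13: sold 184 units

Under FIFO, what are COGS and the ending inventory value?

Jun 13, 184 sold [FIFO — oldest first]: 67 @ $8 + 117 @ $12 = $1,940
Ending inventory: 7 @ $12 + 141 @ $7 + 263 @ $10 = $3,701

COGS = $1,940; ending inventory = $3,701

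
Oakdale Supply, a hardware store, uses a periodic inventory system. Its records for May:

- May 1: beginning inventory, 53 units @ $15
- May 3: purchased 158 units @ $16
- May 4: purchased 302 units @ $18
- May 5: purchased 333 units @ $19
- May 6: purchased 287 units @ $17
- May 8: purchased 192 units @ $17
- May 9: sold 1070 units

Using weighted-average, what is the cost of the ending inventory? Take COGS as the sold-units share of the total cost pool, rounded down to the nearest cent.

May 9, sell 1070: 1070/1325 × $23,229.00 → $18,758.51
Ending inventory (cost pool remaining) = $4,470.49
Check: goods available $23,229.00 = COGS $18,758.51 + ending $4,470.49

Ending inventory = $4,470.49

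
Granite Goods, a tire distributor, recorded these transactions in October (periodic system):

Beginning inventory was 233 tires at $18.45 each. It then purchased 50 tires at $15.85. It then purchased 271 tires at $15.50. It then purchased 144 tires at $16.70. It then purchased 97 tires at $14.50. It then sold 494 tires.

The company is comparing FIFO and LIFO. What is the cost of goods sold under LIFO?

COGS = $7,732.80

FIFO COGS: 233 @ $18.45 + 50 @ $15.85 + 211 @ $15.50 = $8,361.85
LIFO COGS: 97 @ $14.50 + 144 @ $16.70 + 253 @ $15.50 = $7,732.80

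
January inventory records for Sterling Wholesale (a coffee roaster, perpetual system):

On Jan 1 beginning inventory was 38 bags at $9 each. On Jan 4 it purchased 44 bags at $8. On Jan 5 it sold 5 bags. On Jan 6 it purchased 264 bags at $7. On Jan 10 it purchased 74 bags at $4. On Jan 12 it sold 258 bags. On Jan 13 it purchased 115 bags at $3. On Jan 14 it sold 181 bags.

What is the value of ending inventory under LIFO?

Ending inventory = $752

Jan 5, 5 sold [LIFO — newest first]: 5 @ $8 = $40
Jan 12, 258 sold [LIFO — newest first]: 74 @ $4 + 184 @ $7 = $1,584
Jan 14, 181 sold [LIFO — newest first]: 115 @ $3 + 66 @ $7 = $807
Total COGS = $40 + $1,584 + $807 = $2,431
Ending inventory: 38 @ $9 + 39 @ $8 + 14 @ $7 = $752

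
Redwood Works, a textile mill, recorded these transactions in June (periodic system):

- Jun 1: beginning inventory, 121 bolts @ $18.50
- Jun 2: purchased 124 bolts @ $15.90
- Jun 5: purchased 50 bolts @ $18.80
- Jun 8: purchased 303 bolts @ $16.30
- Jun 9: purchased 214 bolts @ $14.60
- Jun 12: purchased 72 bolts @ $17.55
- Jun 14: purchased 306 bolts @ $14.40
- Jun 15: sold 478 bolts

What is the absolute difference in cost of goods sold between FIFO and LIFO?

FIFO COGS: 121 @ $18.50 + 124 @ $15.90 + 50 @ $18.80 + 183 @ $16.30 = $8,133.00
LIFO COGS: 306 @ $14.40 + 72 @ $17.55 + 100 @ $14.60 = $7,130.00
Difference = |$8,133.00 − $7,130.00| = $1,003.00

$1,003.00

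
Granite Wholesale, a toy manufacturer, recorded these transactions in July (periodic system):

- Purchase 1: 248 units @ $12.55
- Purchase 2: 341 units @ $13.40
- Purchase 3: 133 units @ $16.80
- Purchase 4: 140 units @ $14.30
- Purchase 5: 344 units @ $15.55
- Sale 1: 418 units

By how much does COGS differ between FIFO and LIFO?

$1,017.00

FIFO COGS: 248 @ $12.55 + 170 @ $13.40 = $5,390.40
LIFO COGS: 344 @ $15.55 + 74 @ $14.30 = $6,407.40
Difference = |$5,390.40 − $6,407.40| = $1,017.00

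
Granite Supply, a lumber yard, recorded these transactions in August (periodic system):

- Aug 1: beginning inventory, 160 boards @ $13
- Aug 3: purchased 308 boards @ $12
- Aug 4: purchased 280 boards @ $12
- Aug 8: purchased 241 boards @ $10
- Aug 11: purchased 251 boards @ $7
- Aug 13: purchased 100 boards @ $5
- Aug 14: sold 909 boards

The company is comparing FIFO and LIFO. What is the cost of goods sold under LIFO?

COGS = $8,471

FIFO COGS: 160 @ $13 + 308 @ $12 + 280 @ $12 + 161 @ $10 = $10,746
LIFO COGS: 100 @ $5 + 251 @ $7 + 241 @ $10 + 280 @ $12 + 37 @ $12 = $8,471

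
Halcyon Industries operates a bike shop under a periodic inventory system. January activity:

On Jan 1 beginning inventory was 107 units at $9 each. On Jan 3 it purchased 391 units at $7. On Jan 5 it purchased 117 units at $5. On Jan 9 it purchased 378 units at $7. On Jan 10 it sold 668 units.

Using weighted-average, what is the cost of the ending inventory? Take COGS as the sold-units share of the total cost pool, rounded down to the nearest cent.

Ending inventory = $2,268.46

Jan 10, sell 668: 668/993 × $6,931.00 → $4,662.54
Ending inventory (cost pool remaining) = $2,268.46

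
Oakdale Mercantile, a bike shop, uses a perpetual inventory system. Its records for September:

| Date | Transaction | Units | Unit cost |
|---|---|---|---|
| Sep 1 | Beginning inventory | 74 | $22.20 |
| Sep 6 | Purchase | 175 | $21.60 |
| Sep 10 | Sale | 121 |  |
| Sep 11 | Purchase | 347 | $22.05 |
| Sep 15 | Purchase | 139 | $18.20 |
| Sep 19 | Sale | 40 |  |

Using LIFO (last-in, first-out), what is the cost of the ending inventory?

Ending inventory = $12,262.35

Sep 10, 121 sold [LIFO — newest first]: 121 @ $21.60 = $2,613.60
Sep 19, 40 sold [LIFO — newest first]: 40 @ $18.20 = $728.00
Total COGS = $2,613.60 + $728.00 = $3,341.60
Ending inventory: 74 @ $22.20 + 54 @ $21.60 + 347 @ $22.05 + 99 @ $18.20 = $12,262.35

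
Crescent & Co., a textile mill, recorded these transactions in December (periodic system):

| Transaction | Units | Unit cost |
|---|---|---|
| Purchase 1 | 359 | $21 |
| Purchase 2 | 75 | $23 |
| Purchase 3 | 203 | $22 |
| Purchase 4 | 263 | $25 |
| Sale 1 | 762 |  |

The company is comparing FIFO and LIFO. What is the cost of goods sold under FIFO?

COGS = $16,855

FIFO COGS: 359 @ $21 + 75 @ $23 + 203 @ $22 + 125 @ $25 = $16,855
LIFO COGS: 263 @ $25 + 203 @ $22 + 75 @ $23 + 221 @ $21 = $17,407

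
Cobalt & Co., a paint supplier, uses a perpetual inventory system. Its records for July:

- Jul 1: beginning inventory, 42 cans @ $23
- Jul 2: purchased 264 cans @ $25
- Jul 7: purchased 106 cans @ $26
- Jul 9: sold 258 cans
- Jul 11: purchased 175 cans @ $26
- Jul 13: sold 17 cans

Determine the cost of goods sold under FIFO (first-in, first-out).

Jul 9, 258 sold [FIFO — oldest first]: 42 @ $23 + 216 @ $25 = $6,366
Jul 13, 17 sold [FIFO — oldest first]: 17 @ $25 = $425
Total COGS = $6,366 + $425 = $6,791
Ending inventory: 31 @ $25 + 106 @ $26 + 175 @ $26 = $8,081

COGS = $6,791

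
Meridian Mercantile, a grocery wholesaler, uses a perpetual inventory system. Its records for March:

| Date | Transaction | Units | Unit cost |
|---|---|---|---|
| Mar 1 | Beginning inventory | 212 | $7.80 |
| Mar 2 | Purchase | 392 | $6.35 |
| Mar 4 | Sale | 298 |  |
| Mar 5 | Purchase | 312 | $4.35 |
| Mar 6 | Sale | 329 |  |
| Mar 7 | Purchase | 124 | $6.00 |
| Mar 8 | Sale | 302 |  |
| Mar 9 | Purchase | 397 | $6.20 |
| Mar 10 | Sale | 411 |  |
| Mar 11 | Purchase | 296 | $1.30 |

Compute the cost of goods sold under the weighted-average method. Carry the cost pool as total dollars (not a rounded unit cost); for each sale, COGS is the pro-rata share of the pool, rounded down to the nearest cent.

After Mar 1: 212 on hand, pool $1,653.60 (≈ $7.8000 each)
After Mar 2: 604 on hand, pool $4,142.80 (≈ $6.8589 each)
Mar 4, sell 298: 298/604 × $4,142.80 → $2,043.96
After Mar 5: 618 on hand, pool $3,456.04 (≈ $5.5923 each)
Mar 6, sell 329: 329/618 × $3,456.04 → $1,839.86
After Mar 7: 413 on hand, pool $2,360.18 (≈ $5.7147 each)
Mar 8, sell 302: 302/413 × $2,360.18 → $1,725.84
After Mar 9: 508 on hand, pool $3,095.74 (≈ $6.0940 each)
Mar 10, sell 411: 411/508 × $3,095.74 → $2,504.62
After Mar 11: 393 on hand, pool $975.92 (≈ $2.4833 each)
Total COGS = $2,043.96 + $1,839.86 + $1,725.84 + $2,504.62 = $8,114.28
Ending inventory (cost pool remaining) = $975.92
Check: goods available $9,090.20 = COGS $8,114.28 + ending $975.92

COGS = $8,114.28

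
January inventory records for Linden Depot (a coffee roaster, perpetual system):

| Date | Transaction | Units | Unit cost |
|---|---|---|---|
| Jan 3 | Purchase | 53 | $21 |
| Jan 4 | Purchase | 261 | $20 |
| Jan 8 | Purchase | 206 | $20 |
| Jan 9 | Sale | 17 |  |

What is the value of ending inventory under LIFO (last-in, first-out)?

Ending inventory = $10,113

Jan 9, 17 sold [LIFO — newest first]: 17 @ $20 = $340
Ending inventory: 53 @ $21 + 261 @ $20 + 189 @ $20 = $10,113
Check: goods available $10,453 = COGS $340 + ending $10,113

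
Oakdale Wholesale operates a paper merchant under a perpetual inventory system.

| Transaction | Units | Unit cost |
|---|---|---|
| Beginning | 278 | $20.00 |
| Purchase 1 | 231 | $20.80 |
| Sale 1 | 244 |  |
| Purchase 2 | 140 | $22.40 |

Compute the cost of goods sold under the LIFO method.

COGS = $5,064.80

Sale 1 (244) [LIFO — newest first]: 231 @ $20.80 + 13 @ $20.00 = $5,064.80
Ending inventory: 265 @ $20.00 + 140 @ $22.40 = $8,436.00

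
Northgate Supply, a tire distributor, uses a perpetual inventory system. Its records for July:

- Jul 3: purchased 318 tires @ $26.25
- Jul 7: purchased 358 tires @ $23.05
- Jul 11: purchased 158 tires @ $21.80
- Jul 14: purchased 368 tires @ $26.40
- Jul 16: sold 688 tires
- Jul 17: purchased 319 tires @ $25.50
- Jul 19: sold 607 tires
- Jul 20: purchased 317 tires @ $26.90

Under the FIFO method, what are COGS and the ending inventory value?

Jul 16, 688 sold [FIFO — oldest first]: 318 @ $26.25 + 358 @ $23.05 + 12 @ $21.80 = $16,861.00
Jul 19, 607 sold [FIFO — oldest first]: 146 @ $21.80 + 368 @ $26.40 + 93 @ $25.50 = $15,269.50
Total COGS = $16,861.00 + $15,269.50 = $32,130.50
Ending inventory: 226 @ $25.50 + 317 @ $26.90 = $14,290.30
Check: goods available $46,420.80 = COGS $32,130.50 + ending $14,290.30

COGS = $32,130.50; ending inventory = $14,290.30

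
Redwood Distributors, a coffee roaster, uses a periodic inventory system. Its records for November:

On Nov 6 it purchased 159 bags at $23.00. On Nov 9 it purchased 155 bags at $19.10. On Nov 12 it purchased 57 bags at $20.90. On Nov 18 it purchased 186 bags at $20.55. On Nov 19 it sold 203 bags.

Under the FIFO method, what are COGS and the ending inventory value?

COGS = $4,497.40; ending inventory = $7,133.70

Nov 19, 203 sold [FIFO — oldest first]: 159 @ $23.00 + 44 @ $19.10 = $4,497.40
Ending inventory: 111 @ $19.10 + 57 @ $20.90 + 186 @ $20.55 = $7,133.70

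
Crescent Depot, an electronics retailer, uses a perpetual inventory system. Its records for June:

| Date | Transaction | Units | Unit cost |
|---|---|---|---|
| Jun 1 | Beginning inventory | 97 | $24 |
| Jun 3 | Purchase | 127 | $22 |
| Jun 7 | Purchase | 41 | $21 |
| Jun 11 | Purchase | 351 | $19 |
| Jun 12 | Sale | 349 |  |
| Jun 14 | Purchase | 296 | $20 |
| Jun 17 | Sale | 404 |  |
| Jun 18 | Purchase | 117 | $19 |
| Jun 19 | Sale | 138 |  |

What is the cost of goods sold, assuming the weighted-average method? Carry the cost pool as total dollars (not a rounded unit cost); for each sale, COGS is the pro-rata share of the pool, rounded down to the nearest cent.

After Jun 1: 97 on hand, pool $2,328.00 (≈ $24.0000 each)
After Jun 3: 224 on hand, pool $5,122.00 (≈ $22.8661 each)
After Jun 7: 265 on hand, pool $5,983.00 (≈ $22.5774 each)
After Jun 11: 616 on hand, pool $12,652.00 (≈ $20.5390 each)
Jun 12, sell 349: 349/616 × $12,652.00 → $7,168.09
After Jun 14: 563 on hand, pool $11,403.91 (≈ $20.2556 each)
Jun 17, sell 404: 404/563 × $11,403.91 → $8,183.26
After Jun 18: 276 on hand, pool $5,443.65 (≈ $19.7234 each)
Jun 19, sell 138: 138/276 × $5,443.65 → $2,721.82
Total COGS = $7,168.09 + $8,183.26 + $2,721.82 = $18,073.17
Ending inventory (cost pool remaining) = $2,721.83
Check: goods available $20,795.00 = COGS $18,073.17 + ending $2,721.83

COGS = $18,073.17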